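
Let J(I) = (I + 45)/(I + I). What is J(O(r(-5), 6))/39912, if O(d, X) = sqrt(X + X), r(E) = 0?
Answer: 1/79824 + 5*sqrt(3)/53216 ≈ 0.00017527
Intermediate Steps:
O(d, X) = sqrt(2)*sqrt(X) (O(d, X) = sqrt(2*X) = sqrt(2)*sqrt(X))
J(I) = (45 + I)/(2*I) (J(I) = (45 + I)/((2*I)) = (45 + I)*(1/(2*I)) = (45 + I)/(2*I))
J(O(r(-5), 6))/39912 = ((45 + sqrt(2)*sqrt(6))/(2*((sqrt(2)*sqrt(6)))))/39912 = ((45 + 2*sqrt(3))/(2*((2*sqrt(3)))))*(1/39912) = ((sqrt(3)/6)*(45 + 2*sqrt(3))/2)*(1/39912) = (sqrt(3)*(45 + 2*sqrt(3))/12)*(1/39912) = sqrt(3)*(45 + 2*sqrt(3))/478944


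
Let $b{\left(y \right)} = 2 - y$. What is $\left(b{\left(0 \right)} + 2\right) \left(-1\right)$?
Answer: $-4$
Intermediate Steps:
$\left(b{\left(0 \right)} + 2\right) \left(-1\right) = \left(\left(2 - 0\right) + 2\right) \left(-1\right) = \left(\left(2 + 0\right) + 2\right) \left(-1\right) = \left(2 + 2\right) \left(-1\right) = 4 \left(-1\right) = -4$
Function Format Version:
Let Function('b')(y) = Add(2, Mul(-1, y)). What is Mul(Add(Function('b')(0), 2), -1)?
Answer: -4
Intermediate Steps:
Mul(Add(Function('b')(0), 2), -1) = Mul(Add(Add(2, Mul(-1, 0)), 2), -1) = Mul(Add(Add(2, 0), 2), -1) = Mul(Add(2, 2), -1) = Mul(4, -1) = -4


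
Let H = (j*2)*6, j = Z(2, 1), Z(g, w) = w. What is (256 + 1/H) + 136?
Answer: 4705/12 ≈ 392.08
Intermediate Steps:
j = 1
H = 12 (H = (1*2)*6 = 2*6 = 12)
(256 + 1/H) + 136 = (256 + 1/12) + 136 = 3073/12 + 136 = 4705/12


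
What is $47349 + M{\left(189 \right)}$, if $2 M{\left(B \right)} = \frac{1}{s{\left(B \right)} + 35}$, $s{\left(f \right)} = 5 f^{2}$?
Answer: $\frac{16916850721}{357280} \approx 47349.0$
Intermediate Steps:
$M{\left(B \right)} = \frac{1}{2 \left(35 + 5 B^{2}\right)}$ ($M{\left(B \right)} = \frac{1}{2 \left(5 B^{2} + 35\right)} = \frac{1}{2 \left(35 + 5 B^{2}\right)}$)
$47349 + M{\left(189 \right)} = 47349 + \frac{1}{10 \left(7 + 189^{2}\right)} = 47349 + \frac{1}{10 \left(7 + 35721\right)} = 47349 + \frac{1}{10 \cdot 35728} = 47349 + \frac{1}{10} \cdot \frac{1}{35728} = 47349 + \frac{1}{357280} = \frac{16916850721}{357280}$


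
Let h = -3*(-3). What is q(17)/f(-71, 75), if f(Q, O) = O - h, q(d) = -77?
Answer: -7/6 ≈ -1.1667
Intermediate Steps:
h = 9
f(Q, O) = -9 + O (f(Q, O) = O - 1*9 = O - 9 = -9 + O)
q(17)/f(-71, 75) = -77/(-9 + 75) = -77/66 = -77*1/66 = -7/6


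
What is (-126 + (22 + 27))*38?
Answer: -2926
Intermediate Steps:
(-126 + (22 + 27))*38 = (-126 + 49)*38 = -77*38 = -2926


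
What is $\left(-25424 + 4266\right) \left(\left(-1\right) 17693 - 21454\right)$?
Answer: $828272226$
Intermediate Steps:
$\left(-25424 + 4266\right) \left(\left(-1\right) 17693 - 21454\right) = - 21158 \left(-17693 - 21454\right) = \left(-21158\right) \left(-39147\right) = 828272226$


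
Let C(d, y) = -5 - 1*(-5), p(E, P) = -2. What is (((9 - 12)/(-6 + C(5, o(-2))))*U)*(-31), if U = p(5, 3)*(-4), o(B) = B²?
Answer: -124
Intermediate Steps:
C(d, y) = 0 (C(d, y) = -5 + 5 = 0)
U = 8 (U = -2*(-4) = 8)
(((9 - 12)/(-6 + C(5, o(-2))))*U)*(-31) = (((9 - 12)/(-6 + 0))*8)*(-31) = (-3/(-6)*8)*(-31) = (-3*(-⅙)*8)*(-31) = ((½)*8)*(-31) = 4*(-31) = -124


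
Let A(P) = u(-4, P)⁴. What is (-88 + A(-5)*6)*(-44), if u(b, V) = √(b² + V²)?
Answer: -439912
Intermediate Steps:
u(b, V) = √(V² + b²)
A(P) = (16 + P²)² (A(P) = (√(P² + (-4)²))⁴ = (√(P² + 16))⁴ = (√(16 + P²))⁴ = (16 + P²)²)
(-88 + A(-5)*6)*(-44) = (-88 + (16 + (-5)²)²*6)*(-44) = (-88 + (16 + 25)²*6)*(-44) = (-88 + 41²*6)*(-44) = (-88 + 1681*6)*(-44) = (-88 + 10086)*(-44) = 9998*(-44) = -439912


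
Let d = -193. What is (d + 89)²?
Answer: 10816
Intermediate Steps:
(d + 89)² = (-193 + 89)² = (-104)² = 10816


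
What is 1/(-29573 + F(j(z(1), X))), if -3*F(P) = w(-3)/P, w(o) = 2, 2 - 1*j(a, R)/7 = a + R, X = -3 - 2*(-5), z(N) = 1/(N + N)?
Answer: -231/6831359 ≈ -3.3815e-5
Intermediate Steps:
z(N) = 1/(2*N)
X = 7 (X = -3 + 10 = 7)
j(a, R) = 14 - 7*R - 7*a (j(a, R) = 14 - 7*(a + R) = 14 - 7*(R + a) = 14 + (-7*R - 7*a) = 14 - 7*R - 7*a)
F(P) = -2/(3*P)
1/(-29573 + F(j(z(1), X))) = 1/(-29573 - 2/(3*(14 - 7*7 - 7/(2*1)))) = 1/(-29573 - 2/(3*(14 - 49 - 7/2))) = 1/(-29573 - 2/(3*(-77/2))) = 1/(-29573 - 2/3*(-2/77)) = 1/(-29573 + 4/231) = 1/(-6831359/231) = -231/6831359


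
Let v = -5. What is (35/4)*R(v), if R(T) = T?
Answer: -175/4 ≈ -43.750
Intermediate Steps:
(35/4)*R(v) = (35/4)*(-5) = -175/4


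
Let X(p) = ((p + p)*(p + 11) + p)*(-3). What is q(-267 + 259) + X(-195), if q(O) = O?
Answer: -214703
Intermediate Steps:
X(p) = -3*p - 6*p*(11 + p) (X(p) = ((2*p)*(11 + p) + p)*(-3) = (2*p*(11 + p) + p)*(-3) = (p + 2*p*(11 + p))*(-3) = -3*p - 6*p*(11 + p))
q(-267 + 259) + X(-195) = (-267 + 259) - 3*(-195)*(23 + 2*(-195)) = -8 - 3*(-195)*(23 - 390) = -8 - 3*(-195)*(-367) = -8 - 214695 = -214703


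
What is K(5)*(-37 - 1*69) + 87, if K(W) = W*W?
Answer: -2563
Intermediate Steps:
K(W) = W²
K(5)*(-37 - 1*69) + 87 = 5²*(-37 - 1*69) + 87 = 25*(-37 - 69) + 87 = 25*(-106) + 87 = -2650 + 87 = -2563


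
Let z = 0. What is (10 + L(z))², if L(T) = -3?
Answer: 49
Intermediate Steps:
(10 + L(z))² = (10 - 3)² = 7² = 49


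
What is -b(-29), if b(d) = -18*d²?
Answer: 15138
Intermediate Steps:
-b(-29) = -(-18)*(-29)² = -(-18)*841 = -1*(-15138) = 15138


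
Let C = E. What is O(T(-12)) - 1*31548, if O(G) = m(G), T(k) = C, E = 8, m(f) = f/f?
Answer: -31547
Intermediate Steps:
m(f) = 1
C = 8
T(k) = 8
O(G) = 1
O(T(-12)) - 1*31548 = 1 - 1*31548 = 1 - 31548 = -31547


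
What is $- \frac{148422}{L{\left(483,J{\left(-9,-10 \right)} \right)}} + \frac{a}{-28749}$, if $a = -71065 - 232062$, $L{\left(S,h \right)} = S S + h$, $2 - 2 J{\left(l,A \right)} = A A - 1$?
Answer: $\frac{132869017931}{13410862269} \approx 9.9076$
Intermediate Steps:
$J{\left(l,A \right)} = \frac{3}{2} - \frac{A^{2}}{2}$ ($J{\left(l,A \right)} = 1 - \frac{A A - 1}{2} = 1 - \frac{A^{2} - 1}{2} = 1 - \frac{-1 + A^{2}}{2} = 1 - \left(- \frac{1}{2} + \frac{A^{2}}{2}\right) = \frac{3}{2} - \frac{A^{2}}{2}$)
$L{\left(S,h \right)} = h + S^{2}$ ($L{\left(S,h \right)} = S^{2} + h = h + S^{2}$)
$a = -303127$ ($a = -71065 - 232062 = -303127$)
$- \frac{148422}{L{\left(483,J{\left(-9,-10 \right)} \right)}} + \frac{a}{-28749} = - \frac{148422}{\left(\frac{3}{2} - \frac{\left(-10\right)^{2}}{2}\right) + 483^{2}} - \frac{303127}{-28749} = - \frac{148422}{\left(\frac{3}{2} - 50\right) + 233289} - - \frac{303127}{28749} = - \frac{148422}{\left(\frac{3}{2} - 50\right) + 233289} + \frac{303127}{28749} = - \frac{148422}{- \frac{97}{2} + 233289} + \frac{303127}{28749} = - \frac{148422}{\frac{466481}{2}} + \frac{303127}{28749} = \left(-148422\right) \frac{2}{466481} + \frac{303127}{28749} = - \frac{296844}{466481} + \frac{303127}{28749} = \frac{132869017931}{13410862269}$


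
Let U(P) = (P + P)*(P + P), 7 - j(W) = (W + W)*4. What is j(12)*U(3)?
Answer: -3204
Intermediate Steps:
j(W) = 7 - 8*W (j(W) = 7 - (W + W)*4 = 7 - 2*W*4 = 7 - 8*W)
U(P) = 4*P² (U(P) = (2*P)*(2*P) = 4*P²)
j(12)*U(3) = (7 - 8*12)*(4*3²) = (7 - 96)*(4*9) = -89*36 = -3204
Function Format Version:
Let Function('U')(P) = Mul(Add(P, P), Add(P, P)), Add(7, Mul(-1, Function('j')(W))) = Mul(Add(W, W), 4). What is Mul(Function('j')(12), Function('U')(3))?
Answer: -3204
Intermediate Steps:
Function('j')(W) = Add(7, Mul(-8, W)) (Function('j')(W) = Add(7, Mul(-1, Mul(Add(W, W), 4))) = Add(7, Mul(-1, Mul(Mul(2, W), 4))) = Add(7, Mul(-1, Mul(8, W))) = Add(7, Mul(-8, W)))
Function('U')(P) = Mul(4, Pow(P, 2)) (Function('U')(P) = Mul(Mul(2, P), Mul(2, P)) = Mul(4, Pow(P, 2)))
Mul(Function('j')(12), Function('U')(3)) = Mul(Add(7, Mul(-8, 12)), Mul(4, Pow(3, 2))) = Mul(Add(7, -96), Mul(4, 9)) = Mul(-89, 36) = -3204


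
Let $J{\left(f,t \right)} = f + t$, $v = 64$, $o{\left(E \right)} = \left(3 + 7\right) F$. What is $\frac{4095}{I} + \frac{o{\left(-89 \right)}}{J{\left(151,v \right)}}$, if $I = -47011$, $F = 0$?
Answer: $- \frac{4095}{47011} \approx -0.087107$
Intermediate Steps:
$o{\left(E \right)} = 0$ ($o{\left(E \right)} = \left(3 + 7\right) 0 = 10 \cdot 0 = 0$)
$\frac{4095}{I} + \frac{o{\left(-89 \right)}}{J{\left(151,v \right)}} = \frac{4095}{-47011} + \frac{0}{151 + 64} = 4095 \left(- \frac{1}{47011}\right) + \frac{0}{215} = - \frac{4095}{47011} + 0 \cdot \frac{1}{215} = - \frac{4095}{47011} + 0 = - \frac{4095}{47011}$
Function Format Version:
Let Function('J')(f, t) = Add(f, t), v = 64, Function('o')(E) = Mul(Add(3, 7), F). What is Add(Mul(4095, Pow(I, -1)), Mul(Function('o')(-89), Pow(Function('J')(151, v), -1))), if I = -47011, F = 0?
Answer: Rational(-4095, 47011) ≈ -0.087107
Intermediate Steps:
Function('o')(E) = 0 (Function('o')(E) = Mul(Add(3, 7), 0) = Mul(10, 0) = 0)
Add(Mul(4095, Pow(I, -1)), Mul(Function('o')(-89), Pow(Function('J')(151, v), -1))) = Add(Mul(4095, Pow(-47011, -1)), Mul(0, Pow(Add(151, 64), -1))) = Add(Mul(4095, Rational(-1, 47011)), Mul(0, Pow(215, -1))) = Add(Rational(-4095, 47011), Mul(0, Rational(1, 215))) = Add(Rational(-4095, 47011), 0) = Rational(-4095, 47011)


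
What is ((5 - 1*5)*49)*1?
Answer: 0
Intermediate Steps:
((5 - 1*5)*49)*1 = ((5 - 5)*49)*1 = (0*49)*1 = 0*1 = 0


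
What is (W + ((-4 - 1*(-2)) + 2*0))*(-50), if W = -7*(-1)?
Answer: -250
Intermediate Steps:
W = 7
(W + ((-4 - 1*(-2)) + 2*0))*(-50) = (7 + ((-4 - 1*(-2)) + 2*0))*(-50) = (7 + ((-4 + 2) + 0))*(-50) = (7 + (-2 + 0))*(-50) = (7 - 2)*(-50) = 5*(-50) = -250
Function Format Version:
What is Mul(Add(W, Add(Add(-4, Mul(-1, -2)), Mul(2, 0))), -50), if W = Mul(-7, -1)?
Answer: -250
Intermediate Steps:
W = 7
Mul(Add(W, Add(Add(-4, Mul(-1, -2)), Mul(2, 0))), -50) = Mul(Add(7, Add(Add(-4, Mul(-1, -2)), Mul(2, 0))), -50) = Mul(Add(7, Add(Add(-4, 2), 0)), -50) = Mul(Add(7, Add(-2, 0)), -50) = Mul(Add(7, -2), -50) = Mul(5, -50) = -250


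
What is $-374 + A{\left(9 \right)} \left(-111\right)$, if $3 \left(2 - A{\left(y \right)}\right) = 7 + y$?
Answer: $-4$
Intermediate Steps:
$A{\left(y \right)} = - \frac{1}{3} - \frac{y}{3}$ ($A{\left(y \right)} = 2 - \frac{7 + y}{3} = 2 - \left(\frac{7}{3} + \frac{y}{3}\right) = - \frac{1}{3} - \frac{y}{3}$)
$-374 + A{\left(9 \right)} \left(-111\right) = -374 + \left(- \frac{1}{3} - 3\right) \left(-111\right) = -374 - -370 = -374 + 370 = -4$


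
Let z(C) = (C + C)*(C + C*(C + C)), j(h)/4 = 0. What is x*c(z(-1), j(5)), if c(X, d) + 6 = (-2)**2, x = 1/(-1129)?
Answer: 2/1129 ≈ 0.0017715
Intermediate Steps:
j(h) = 0 (j(h) = 4*0 = 0)
z(C) = 2*C*(C + 2*C**2) (z(C) = (2*C)*(C + C*(2*C)) = (2*C)*(C + 2*C**2) = 2*C*(C + 2*C**2))
x = -1/1129 ≈ -0.00088574
c(X, d) = -2 (c(X, d) = -6 + (-2)**2 = -6 + 4 = -2)
x*c(z(-1), j(5)) = -1/1129*(-2) = 2/1129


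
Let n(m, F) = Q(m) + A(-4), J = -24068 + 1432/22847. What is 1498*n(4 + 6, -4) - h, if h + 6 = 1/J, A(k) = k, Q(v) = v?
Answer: 4945622217863/549880164 ≈ 8994.0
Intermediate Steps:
J = -549880164/22847 (J = -24068 + 1432*(1/22847) = -24068 + 1432/22847 = -549880164/22847 ≈ -24068.)
n(m, F) = -4 + m (n(m, F) = m - 4 = -4 + m)
h = -3299303831/549880164 (h = -6 + 1/(-549880164/22847) = -6 - 22847/549880164 = -3299303831/549880164 ≈ -6.0000)
1498*n(4 + 6, -4) - h = 1498*(-4 + (4 + 6)) - 1*(-3299303831/549880164) = 1498*(-4 + 10) + 3299303831/549880164 = 1498*6 + 3299303831/549880164 = 8988 + 3299303831/549880164 = 4945622217863/549880164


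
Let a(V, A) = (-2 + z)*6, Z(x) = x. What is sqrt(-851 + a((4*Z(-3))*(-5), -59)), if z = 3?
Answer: 13*I*sqrt(5) ≈ 29.069*I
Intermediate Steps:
a(V, A) = 6 (a(V, A) = (-2 + 3)*6 = 1*6 = 6)
sqrt(-851 + a((4*Z(-3))*(-5), -59)) = sqrt(-851 + 6) = sqrt(-845) = 13*I*sqrt(5)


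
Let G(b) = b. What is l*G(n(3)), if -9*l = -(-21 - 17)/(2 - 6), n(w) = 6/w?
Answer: 19/9 ≈ 2.1111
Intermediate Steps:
l = 19/18 (l = -(-1)*(-21 - 17)/(2 - 6)/9 = -(-1)*(-38/(-4))/9 = -(-1)*(-38*(-¼))/9 = -(-1)*19/(9*2) = -⅑*(-19/2) = 19/18 ≈ 1.0556)
l*G(n(3)) = 19*(6/3)/18 = 19*(6*(⅓))/18 = (19/18)*2 = 19/9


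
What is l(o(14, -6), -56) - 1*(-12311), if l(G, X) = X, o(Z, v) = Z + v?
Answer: 12255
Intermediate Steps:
l(o(14, -6), -56) - 1*(-12311) = -56 - 1*(-12311) = -56 + 12311 = 12255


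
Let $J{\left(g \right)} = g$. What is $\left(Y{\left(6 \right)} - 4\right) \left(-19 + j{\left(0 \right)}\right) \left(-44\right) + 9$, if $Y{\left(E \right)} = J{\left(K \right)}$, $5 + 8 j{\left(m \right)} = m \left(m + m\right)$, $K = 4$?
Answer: $9$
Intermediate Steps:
$j{\left(m \right)} = - \frac{5}{8} + \frac{m^{2}}{4}$ ($j{\left(m \right)} = - \frac{5}{8} + \frac{m \left(m + m\right)}{8} = - \frac{5}{8} + \frac{m 2 m}{8} = - \frac{5}{8} + \frac{2 m^{2}}{8} = - \frac{5}{8} + \frac{m^{2}}{4}$)
$Y{\left(E \right)} = 4$
$\left(Y{\left(6 \right)} - 4\right) \left(-19 + j{\left(0 \right)}\right) \left(-44\right) + 9 = \left(4 - 4\right) \left(-19 - \left(\frac{5}{8} - \frac{0^{2}}{4}\right)\right) \left(-44\right) + 9 = 0 \left(-19 + \left(- \frac{5}{8} + \frac{1}{4} \cdot 0\right)\right) \left(-44\right) + 9 = 0 \left(-19 + \left(- \frac{5}{8} + 0\right)\right) \left(-44\right) + 9 = 0 \left(-19 - \frac{5}{8}\right) \left(-44\right) + 9 = 0 \left(- \frac{157}{8}\right) \left(-44\right) + 9 = 0 \left(-44\right) + 9 = 0 + 9 = 9$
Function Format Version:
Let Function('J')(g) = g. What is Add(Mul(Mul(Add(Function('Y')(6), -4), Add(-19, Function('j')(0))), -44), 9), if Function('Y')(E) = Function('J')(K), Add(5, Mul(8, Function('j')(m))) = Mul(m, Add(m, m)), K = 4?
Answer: 9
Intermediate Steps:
Function('j')(m) = Add(Rational(-5, 8), Mul(Rational(1, 4), Pow(m, 2))) (Function('j')(m) = Add(Rational(-5, 8), Mul(Rational(1, 8), Mul(m, Add(m, m)))) = Add(Rational(-5, 8), Mul(Rational(1, 8), Mul(m, Mul(2, m)))) = Add(Rational(-5, 8), Mul(Rational(1, 8), Mul(2, Pow(m, 2)))) = Add(Rational(-5, 8), Mul(Rational(1, 4), Pow(m, 2))))
Function('Y')(E) = 4
Add(Mul(Mul(Add(Function('Y')(6), -4), Add(-19, Function('j')(0))), -44), 9) = Add(Mul(Mul(Add(4, -4), Add(-19, Add(Rational(-5, 8), Mul(Rational(1, 4), Pow(0, 2))))), -44), 9) = Add(Mul(Mul(0, Add(-19, Add(Rational(-5, 8), Mul(Rational(1, 4), 0)))), -44), 9) = Add(Mul(Mul(0, Add(-19, Add(Rational(-5, 8), 0))), -44), 9) = Add(Mul(Mul(0, Add(-19, Rational(-5, 8))), -44), 9) = Add(Mul(Mul(0, Rational(-157, 8)), -44), 9) = Add(Mul(0, -44), 9) = Add(0, 9) = 9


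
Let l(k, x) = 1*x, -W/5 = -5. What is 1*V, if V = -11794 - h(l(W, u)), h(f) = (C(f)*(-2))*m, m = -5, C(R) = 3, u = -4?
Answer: -11824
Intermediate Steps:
W = 25 (W = -5*(-5) = 25)
l(k, x) = x
h(f) = 30 (h(f) = (3*(-2))*(-5) = -6*(-5) = 30)
V = -11824 (V = -11794 - 1*30 = -11794 - 30 = -11824)
1*V = 1*(-11824) = -11824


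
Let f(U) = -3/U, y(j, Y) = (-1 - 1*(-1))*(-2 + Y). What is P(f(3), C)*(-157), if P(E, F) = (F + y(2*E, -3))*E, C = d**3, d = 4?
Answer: 10048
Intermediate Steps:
y(j, Y) = 0 (y(j, Y) = (-1 + 1)*(-2 + Y) = 0*(-2 + Y) = 0)
C = 64 (C = 4**3 = 64)
P(E, F) = E*F (P(E, F) = (F + 0)*E = F*E = E*F)
P(f(3), C)*(-157) = (-3/3*64)*(-157) = (-3*1/3*64)*(-157) = -1*64*(-157) = -64*(-157) = 10048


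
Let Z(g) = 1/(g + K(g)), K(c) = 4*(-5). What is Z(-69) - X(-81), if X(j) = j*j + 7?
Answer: -584553/89 ≈ -6568.0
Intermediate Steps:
K(c) = -20
X(j) = 7 + j² (X(j) = j² + 7 = 7 + j²)
Z(g) = 1/(-20 + g) (Z(g) = 1/(g - 20) = 1/(-20 + g))
Z(-69) - X(-81) = 1/(-20 - 69) - (7 + (-81)²) = 1/(-89) - (7 + 6561) = -1/89 - 1*6568 = -1/89 - 6568 = -584553/89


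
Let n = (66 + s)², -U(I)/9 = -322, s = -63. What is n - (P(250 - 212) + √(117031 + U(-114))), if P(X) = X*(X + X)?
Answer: -2879 - √119929 ≈ -3225.3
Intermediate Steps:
U(I) = 2898 (U(I) = -9*(-322) = 2898)
P(X) = 2*X² (P(X) = X*(2*X) = 2*X²)
n = 9 (n = (66 - 63)² = 3² = 9)
n - (P(250 - 212) + √(117031 + U(-114))) = 9 - (2*(250 - 212)² + √(117031 + 2898)) = 9 - (2*38² + √119929) = 9 - (2*1444 + √119929) = 9 - (2888 + √119929) = 9 + (-2888 - √119929) = -2879 - √119929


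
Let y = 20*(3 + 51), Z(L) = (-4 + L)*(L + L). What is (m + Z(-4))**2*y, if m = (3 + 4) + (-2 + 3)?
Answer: 5598720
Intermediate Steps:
Z(L) = 2*L*(-4 + L) (Z(L) = (-4 + L)*(2*L) = 2*L*(-4 + L))
m = 8 (m = 7 + 1 = 8)
y = 1080 (y = 20*54 = 1080)
(m + Z(-4))**2*y = (8 + 2*(-4)*(-4 - 4))**2*1080 = (8 + 2*(-4)*(-8))**2*1080 = (8 + 64)**2*1080 = 72**2*1080 = 5184*1080 = 5598720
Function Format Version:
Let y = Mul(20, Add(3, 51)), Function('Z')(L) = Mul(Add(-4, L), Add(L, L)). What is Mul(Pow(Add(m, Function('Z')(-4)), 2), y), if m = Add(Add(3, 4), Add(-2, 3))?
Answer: 5598720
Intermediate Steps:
Function('Z')(L) = Mul(2, L, Add(-4, L)) (Function('Z')(L) = Mul(Add(-4, L), Mul(2, L)) = Mul(2, L, Add(-4, L)))
m = 8 (m = Add(7, 1) = 8)
y = 1080 (y = Mul(20, 54) = 1080)
Mul(Pow(Add(m, Function('Z')(-4)), 2), y) = Mul(Pow(Add(8, Mul(2, -4, Add(-4, -4))), 2), 1080) = Mul(Pow(Add(8, Mul(2, -4, -8)), 2), 1080) = Mul(Pow(Add(8, 64), 2), 1080) = Mul(Pow(72, 2), 1080) = Mul(5184, 1080) = 5598720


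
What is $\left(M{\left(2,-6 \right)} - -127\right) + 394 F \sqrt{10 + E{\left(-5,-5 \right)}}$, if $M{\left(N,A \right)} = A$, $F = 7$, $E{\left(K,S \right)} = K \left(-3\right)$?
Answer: $13911$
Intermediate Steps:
$E{\left(K,S \right)} = - 3 K$
$\left(M{\left(2,-6 \right)} - -127\right) + 394 F \sqrt{10 + E{\left(-5,-5 \right)}} = \left(-6 - -127\right) + 394 \cdot 7 \sqrt{10 - -15} = \left(-6 + 127\right) + 394 \cdot 7 \sqrt{10 + 15} = 121 + 394 \cdot 7 \sqrt{25} = 121 + 394 \cdot 7 \cdot 5 = 121 + 394 \cdot 35 = 121 + 13790 = 13911$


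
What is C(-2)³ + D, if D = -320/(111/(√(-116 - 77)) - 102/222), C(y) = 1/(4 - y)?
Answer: (4107*I + 2557457*√193)/(216*(17*√193 + 4107*I)) ≈ 2.3001 - 39.918*I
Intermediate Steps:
D = -320/(-17/37 - 111*I*√193/193) (D = -320/(111/(√(-193)) - 102*1/222) = -320/(111/((I*√193)) - 17/37) = -320/(111*(-I*√193/193) - 17/37) = -320/(-111*I*√193/193 - 17/37) = -320/(-17/37 - 111*I*√193/193) ≈ 2.2955 - 39.918*I)
C(-2)³ + D = (-1/(-4 - 2))³ + 11840*√193/(17*√193 + 4107*I) = (-1/(-6))³ + 11840*√193/(17*√193 + 4107*I) = (-1*(-⅙))³ + 11840*√193/(17*√193 + 4107*I) = (⅙)³ + 11840*√193/(17*√193 + 4107*I) = 1/216 + 11840*√193/(17*√193 + 4107*I)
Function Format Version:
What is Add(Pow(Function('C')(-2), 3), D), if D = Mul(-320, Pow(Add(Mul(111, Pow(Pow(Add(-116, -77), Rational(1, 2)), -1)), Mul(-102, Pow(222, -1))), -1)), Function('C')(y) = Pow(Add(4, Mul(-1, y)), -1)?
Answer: Mul(Rational(1, 216), Pow(Add(Mul(17, Pow(193, Rational(1, 2))), Mul(4107, I)), -1), Add(Mul(4107, I), Mul(2557457, Pow(193, Rational(1, 2))))) ≈ Add(2.3001, Mul(-39.918, I))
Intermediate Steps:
D = Mul(-320, Pow(Add(Rational(-17, 37), Mul(Rational(-111, 193), I, Pow(193, Rational(1, 2)))), -1)) (D = Mul(-320, Pow(Add(Mul(111, Pow(Pow(-193, Rational(1, 2)), -1)), Mul(-102, Rational(1, 222))), -1)) = Mul(-320, Pow(Add(Mul(111, Pow(Mul(I, Pow(193, Rational(1, 2))), -1)), Rational(-17, 37)), -1)) = Mul(-320, Pow(Add(Mul(111, Mul(Rational(-1, 193), I, Pow(193, Rational(1, 2)))), Rational(-17, 37)), -1)) = Mul(-320, Pow(Add(Mul(Rational(-111, 193), I, Pow(193, Rational(1, 2))), Rational(-17, 37)), -1)) = Mul(-320, Pow(Add(Rational(-17, 37), Mul(Rational(-111, 193), I, Pow(193, Rational(1, 2)))), -1)) ≈ Add(2.2955, Mul(-39.918, I)))
Add(Pow(Function('C')(-2), 3), D) = Add(Pow(Mul(-1, Pow(Add(-4, -2), -1)), 3), Mul(11840, Pow(193, Rational(1, 2)), Pow(Add(Mul(17, Pow(193, Rational(1, 2))), Mul(4107, I)), -1))) = Add(Pow(Mul(-1, Pow(-6, -1)), 3), Mul(11840, Pow(193, Rational(1, 2)), Pow(Add(Mul(17, Pow(193, Rational(1, 2))), Mul(4107, I)), -1))) = Add(Pow(Mul(-1, Rational(-1, 6)), 3), Mul(11840, Pow(193, Rational(1, 2)), Pow(Add(Mul(17, Pow(193, Rational(1, 2))), Mul(4107, I)), -1))) = Add(Pow(Rational(1, 6), 3), Mul(11840, Pow(193, Rational(1, 2)), Pow(Add(Mul(17, Pow(193, Rational(1, 2))), Mul(4107, I)), -1))) = Add(Rational(1, 216), Mul(11840, Pow(193, Rational(1, 2)), Pow(Add(Mul(17, Pow(193, Rational(1, 2))), Mul(4107, I)), -1)))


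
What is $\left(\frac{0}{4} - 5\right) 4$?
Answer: $-20$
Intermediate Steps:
$\left(\frac{0}{4} - 5\right) 4 = \left(0 \cdot \frac{1}{4} - 5\right) 4 = \left(0 - 5\right) 4 = \left(-5\right) 4 = -20$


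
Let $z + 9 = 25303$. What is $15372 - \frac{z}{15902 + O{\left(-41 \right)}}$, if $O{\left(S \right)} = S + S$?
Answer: $\frac{121579873}{7910} \approx 15370.0$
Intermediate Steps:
$z = 25294$ ($z = -9 + 25303 = 25294$)
$O{\left(S \right)} = 2 S$
$15372 - \frac{z}{15902 + O{\left(-41 \right)}} = 15372 - \frac{25294}{15902 + 2 \left(-41\right)} = 15372 - \frac{25294}{15902 - 82} = 15372 - \frac{25294}{15820} = 15372 - 25294 \cdot \frac{1}{15820} = 15372 - \frac{12647}{7910} = \frac{121579873}{7910}$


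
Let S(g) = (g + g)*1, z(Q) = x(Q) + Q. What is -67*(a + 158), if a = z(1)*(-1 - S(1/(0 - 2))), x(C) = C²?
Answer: -10586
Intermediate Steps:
z(Q) = Q + Q² (z(Q) = Q² + Q = Q + Q²)
S(g) = 2*g (S(g) = (2*g)*1 = 2*g)
a = 0 (a = (1*(1 + 1))*(-1 - 2/(0 - 2)) = (1*2)*(-1 - 2/(-2)) = 2*(-1 - 2*(-1)/2) = 2*(-1 - 1*(-1)) = 2*(-1 + 1) = 2*0 = 0)
-67*(a + 158) = -67*(0 + 158) = -67*158 = -10586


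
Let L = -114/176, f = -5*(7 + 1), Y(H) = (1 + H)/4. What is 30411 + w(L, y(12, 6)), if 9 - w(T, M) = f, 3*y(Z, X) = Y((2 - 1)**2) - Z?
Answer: 30460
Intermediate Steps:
Y(H) = 1/4 + H/4 (Y(H) = (1 + H)*(1/4) = 1/4 + H/4)
f = -40 (f = -5*8 = -40)
y(Z, X) = 1/6 - Z/3 (y(Z, X) = ((1/4 + (2 - 1)**2/4) - Z)/3 = ((1/4 + (1/4)*1**2) - Z)/3 = ((1/4 + (1/4)*1) - Z)/3 = ((1/4 + 1/4) - Z)/3 = (1/2 - Z)/3 = 1/6 - Z/3)
L = -57/88 (L = -114*1/176 = -57/88 ≈ -0.64773)
w(T, M) = 49 (w(T, M) = 9 - 1*(-40) = 9 + 40 = 49)
30411 + w(L, y(12, 6)) = 30411 + 49 = 30460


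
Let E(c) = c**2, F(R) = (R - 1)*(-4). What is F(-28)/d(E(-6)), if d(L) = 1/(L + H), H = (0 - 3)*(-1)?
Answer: 4524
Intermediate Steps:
H = 3 (H = -3*(-1) = 3)
F(R) = 4 - 4*R (F(R) = (-1 + R)*(-4) = 4 - 4*R)
d(L) = 1/(3 + L) (d(L) = 1/(L + 3) = 1/(3 + L))
F(-28)/d(E(-6)) = (4 - 4*(-28))/(1/(3 + (-6)**2)) = (4 + 112)/(1/(3 + 36)) = 116/(1/39) = 116*39 = 4524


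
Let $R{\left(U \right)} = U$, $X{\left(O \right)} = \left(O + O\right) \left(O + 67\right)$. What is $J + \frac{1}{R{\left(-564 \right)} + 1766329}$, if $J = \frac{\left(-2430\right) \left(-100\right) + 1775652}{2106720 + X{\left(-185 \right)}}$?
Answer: $\frac{178223359958}{189853287035} \approx 0.93874$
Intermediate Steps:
$X{\left(O \right)} = 2 O \left(67 + O\right)$
$J = \frac{504663}{537595}$ ($J = \frac{\left(-2430\right) \left(-100\right) + 1775652}{2106720 + 2 \left(-185\right) \left(67 - 185\right)} = \frac{243000 + 1775652}{2106720 + 2 \left(-185\right) \left(-118\right)} = \frac{2018652}{2106720 + 43660} = \frac{2018652}{2150380} = 2018652 \cdot \frac{1}{2150380} = \frac{504663}{537595} \approx 0.93874$)
$J + \frac{1}{R{\left(-564 \right)} + 1766329} = \frac{504663}{537595} + \frac{1}{-564 + 1766329} = \frac{504663}{537595} + \frac{1}{1765765} = \frac{178223359958}{189853287035}$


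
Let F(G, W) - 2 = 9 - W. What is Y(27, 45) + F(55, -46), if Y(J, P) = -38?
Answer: 19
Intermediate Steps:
F(G, W) = 11 - W (F(G, W) = 2 + (9 - W) = 11 - W)
Y(27, 45) + F(55, -46) = -38 + (11 - 1*(-46)) = -38 + (11 + 46) = -38 + 57 = 19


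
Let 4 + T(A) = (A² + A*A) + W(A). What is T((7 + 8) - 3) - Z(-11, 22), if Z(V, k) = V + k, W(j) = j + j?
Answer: 297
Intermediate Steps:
W(j) = 2*j
T(A) = -4 + 2*A + 2*A² (T(A) = -4 + ((A² + A*A) + 2*A) = -4 + ((A² + A²) + 2*A) = -4 + (2*A² + 2*A) = -4 + (2*A + 2*A²) = -4 + 2*A + 2*A²)
T((7 + 8) - 3) - Z(-11, 22) = (-4 + 2*((7 + 8) - 3) + 2*((7 + 8) - 3)²) - (-11 + 22) = (-4 + 2*(15 - 3) + 2*(15 - 3)²) - 1*11 = (-4 + 2*12 + 2*12²) - 11 = (-4 + 24 + 2*144) - 11 = (-4 + 24 + 288) - 11 = 308 - 11 = 297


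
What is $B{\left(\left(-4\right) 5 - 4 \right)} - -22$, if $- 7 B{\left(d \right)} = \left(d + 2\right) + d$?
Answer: $\frac{200}{7} \approx 28.571$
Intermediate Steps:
$B{\left(d \right)} = - \frac{2}{7} - \frac{2 d}{7}$ ($B{\left(d \right)} = - \frac{\left(d + 2\right) + d}{7} = - \frac{\left(2 + d\right) + d}{7} = - \frac{2 + 2 d}{7} = - \frac{2}{7} - \frac{2 d}{7}$)
$B{\left(\left(-4\right) 5 - 4 \right)} - -22 = \left(- \frac{2}{7} - \frac{2 \left(\left(-4\right) 5 - 4\right)}{7}\right) - -22 = \left(- \frac{2}{7} - \frac{2 \left(-20 - 4\right)}{7}\right) + 22 = \left(- \frac{2}{7} - - \frac{48}{7}\right) + 22 = \left(- \frac{2}{7} + \frac{48}{7}\right) + 22 = \frac{46}{7} + 22 = \frac{200}{7}$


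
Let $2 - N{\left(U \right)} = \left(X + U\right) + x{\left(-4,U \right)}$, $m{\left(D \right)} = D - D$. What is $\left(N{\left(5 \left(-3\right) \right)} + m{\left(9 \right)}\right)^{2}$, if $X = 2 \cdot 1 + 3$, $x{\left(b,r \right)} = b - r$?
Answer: $1$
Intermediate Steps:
$X = 5$ ($X = 2 + 3 = 5$)
$m{\left(D \right)} = 0$
$N{\left(U \right)} = 1$ ($N{\left(U \right)} = 2 - \left(\left(5 + U\right) - \left(4 + U\right)\right) = 2 - 1 = 1$)
$\left(N{\left(5 \left(-3\right) \right)} + m{\left(9 \right)}\right)^{2} = \left(1 + 0\right)^{2} = 1^{2} = 1$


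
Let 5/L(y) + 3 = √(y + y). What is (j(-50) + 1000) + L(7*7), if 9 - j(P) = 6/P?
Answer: 2245667/2225 + 35*√2/89 ≈ 1009.8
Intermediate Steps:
j(P) = 9 - 6/P
L(y) = 5/(-3 + √2*√y) (L(y) = 5/(-3 + √(y + y)) = 5/(-3 + √(2*y)) = 5/(-3 + √2*√y))
(j(-50) + 1000) + L(7*7) = ((9 - 6/(-50)) + 1000) + 5/(-3 + √2*√(7*7)) = ((9 - 6*(-1/50)) + 1000) + 5/(-3 + √2*√49) = ((9 + 3/25) + 1000) + 5/(-3 + √2*7) = (228/25 + 1000) + 5/(-3 + 7*√2) = 25228/25 + 5/(-3 + 7*√2)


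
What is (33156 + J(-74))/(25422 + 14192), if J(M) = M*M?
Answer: 19316/19807 ≈ 0.97521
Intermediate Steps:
J(M) = M**2
(33156 + J(-74))/(25422 + 14192) = (33156 + (-74)**2)/(25422 + 14192) = (33156 + 5476)/39614 = 38632*(1/39614) = 19316/19807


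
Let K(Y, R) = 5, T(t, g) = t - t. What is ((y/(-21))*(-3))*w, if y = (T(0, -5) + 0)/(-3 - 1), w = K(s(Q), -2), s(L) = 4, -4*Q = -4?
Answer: 0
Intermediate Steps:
T(t, g) = 0
Q = 1 (Q = -¼*(-4) = 1)
w = 5
y = 0 (y = (0 + 0)/(-3 - 1) = 0/(-4) = 0*(-¼) = 0)
((y/(-21))*(-3))*w = ((0/(-21))*(-3))*5 = ((0*(-1/21))*(-3))*5 = (0*(-3))*5 = 0*5 = 0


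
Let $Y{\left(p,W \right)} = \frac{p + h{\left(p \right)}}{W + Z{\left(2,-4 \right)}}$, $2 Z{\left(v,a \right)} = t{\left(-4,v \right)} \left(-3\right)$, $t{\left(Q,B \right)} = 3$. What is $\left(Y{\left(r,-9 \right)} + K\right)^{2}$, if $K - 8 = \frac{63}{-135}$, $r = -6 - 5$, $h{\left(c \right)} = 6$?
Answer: $\frac{1138489}{18225} \approx 62.469$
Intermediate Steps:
$Z{\left(v,a \right)} = - \frac{9}{2}$ ($Z{\left(v,a \right)} = \frac{3 \left(-3\right)}{2} = \frac{1}{2} \left(-9\right) = - \frac{9}{2}$)
$r = -11$
$K = \frac{113}{15}$ ($K = 8 + \frac{63}{-135} = 8 + 63 \left(- \frac{1}{135}\right) = 8 - \frac{7}{15} = \frac{113}{15} \approx 7.5333$)
$Y{\left(p,W \right)} = \frac{6 + p}{- \frac{9}{2} + W}$ ($Y{\left(p,W \right)} = \frac{p + 6}{W - \frac{9}{2}} = \frac{6 + p}{- \frac{9}{2} + W}$)
$\left(Y{\left(r,-9 \right)} + K\right)^{2} = \left(\frac{2 \left(6 - 11\right)}{-9 + 2 \left(-9\right)} + \frac{113}{15}\right)^{2} = \left(2 \frac{1}{-9 - 18} \left(-5\right) + \frac{113}{15}\right)^{2} = \left(2 \frac{1}{-27} \left(-5\right) + \frac{113}{15}\right)^{2} = \left(2 \left(- \frac{1}{27}\right) \left(-5\right) + \frac{113}{15}\right)^{2} = \left(\frac{10}{27} + \frac{113}{15}\right)^{2} = \left(\frac{1067}{135}\right)^{2} = \frac{1138489}{18225}$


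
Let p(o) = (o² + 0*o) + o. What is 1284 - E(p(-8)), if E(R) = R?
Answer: 1228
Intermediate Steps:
p(o) = o + o² (p(o) = (o² + 0) + o = o² + o = o + o²)
1284 - E(p(-8)) = 1284 - (-8)*(1 - 8) = 1284 - (-8)*(-7) = 1284 - 1*56 = 1284 - 56 = 1228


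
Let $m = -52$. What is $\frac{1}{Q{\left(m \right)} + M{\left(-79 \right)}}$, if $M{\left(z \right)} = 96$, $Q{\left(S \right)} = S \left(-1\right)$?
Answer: $\frac{1}{148} \approx 0.0067568$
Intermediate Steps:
$Q{\left(S \right)} = - S$
$\frac{1}{Q{\left(m \right)} + M{\left(-79 \right)}} = \frac{1}{\left(-1\right) \left(-52\right) + 96} = \frac{1}{52 + 96} = \frac{1}{148}$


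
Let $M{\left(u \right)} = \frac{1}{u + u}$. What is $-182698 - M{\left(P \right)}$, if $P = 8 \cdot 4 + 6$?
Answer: $- \frac{13885049}{76} \approx -1.827 \cdot 10^{5}$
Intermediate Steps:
$P = 38$ ($P = 32 + 6 = 38$)
$M{\left(u \right)} = \frac{1}{2 u}$
$-182698 - M{\left(P \right)} = -182698 - \frac{1}{2 \cdot 38} = -182698 - \frac{1}{2} \cdot \frac{1}{38} = -182698 - \frac{1}{76} = - \frac{13885049}{76}$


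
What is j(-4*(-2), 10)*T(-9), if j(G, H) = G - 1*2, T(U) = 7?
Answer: 42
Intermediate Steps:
j(G, H) = -2 + G (j(G, H) = G - 2 = -2 + G)
j(-4*(-2), 10)*T(-9) = (-2 - 4*(-2))*7 = (-2 + 8)*7 = 6*7 = 42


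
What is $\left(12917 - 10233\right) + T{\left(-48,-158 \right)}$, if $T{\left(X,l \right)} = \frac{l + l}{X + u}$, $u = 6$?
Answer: $\frac{56522}{21} \approx 2691.5$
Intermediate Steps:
$T{\left(X,l \right)} = \frac{2 l}{6 + X}$ ($T{\left(X,l \right)} = \frac{l + l}{X + 6} = \frac{2 l}{6 + X}$)
$\left(12917 - 10233\right) + T{\left(-48,-158 \right)} = \left(12917 - 10233\right) + 2 \left(-158\right) \frac{1}{6 - 48} = 2684 + 2 \left(-158\right) \frac{1}{-42} = 2684 + 2 \left(-158\right) \left(- \frac{1}{42}\right) = 2684 + \frac{158}{21} = \frac{56522}{21}$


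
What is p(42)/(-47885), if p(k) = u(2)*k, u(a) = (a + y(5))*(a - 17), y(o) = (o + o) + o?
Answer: 2142/9577 ≈ 0.22366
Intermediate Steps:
y(o) = 3*o (y(o) = 2*o + o = 3*o)
u(a) = (-17 + a)*(15 + a) (u(a) = (a + 3*5)*(a - 17) = (a + 15)*(-17 + a) = (15 + a)*(-17 + a) = (-17 + a)*(15 + a))
p(k) = -255*k (p(k) = (-255 + 2² - 2*2)*k = (-255 + 4 - 4)*k = -255*k)
p(42)/(-47885) = -255*42/(-47885) = -10710*(-1/47885) = 2142/9577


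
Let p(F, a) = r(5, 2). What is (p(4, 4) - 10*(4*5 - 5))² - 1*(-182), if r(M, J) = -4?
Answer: 23898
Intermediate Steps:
p(F, a) = -4
(p(4, 4) - 10*(4*5 - 5))² - 1*(-182) = (-4 - 10*(4*5 - 5))² - 1*(-182) = (-4 - 10*(20 - 5))² + 182 = (-4 - 10*15)² + 182 = (-4 - 150)² + 182 = (-154)² + 182 = 23716 + 182 = 23898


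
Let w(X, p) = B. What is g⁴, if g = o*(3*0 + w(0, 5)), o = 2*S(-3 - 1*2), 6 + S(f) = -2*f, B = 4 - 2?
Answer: 65536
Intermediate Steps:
B = 2
w(X, p) = 2
S(f) = -6 - 2*f
o = 8 (o = 2*(-6 - 2*(-3 - 1*2)) = 2*(-6 - 2*(-3 - 2)) = 2*(-6 - 2*(-5)) = 2*(-6 + 10) = 2*4 = 8)
g = 16 (g = 8*(3*0 + 2) = 8*(0 + 2) = 8*2 = 16)
g⁴ = 16⁴ = 65536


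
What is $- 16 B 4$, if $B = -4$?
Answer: $256$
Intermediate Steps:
$- 16 B 4 = \left(-16\right) \left(-4\right) 4 = 64 \cdot 4 = 256$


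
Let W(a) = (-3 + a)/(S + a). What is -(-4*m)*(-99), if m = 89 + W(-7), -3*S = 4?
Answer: -178596/5 ≈ -35719.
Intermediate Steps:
S = -4/3 (S = -⅓*4 = -4/3 ≈ -1.3333)
W(a) = (-3 + a)/(-4/3 + a)
m = 451/5 (m = 89 + 3*(-3 - 7)/(-4 + 3*(-7)) = 89 + 3*(-10)/(-4 - 21) = 89 + 3*(-10)/(-25) = 89 + 3*(-1/25)*(-10) = 89 + 6/5 = 451/5 ≈ 90.200)
-(-4*m)*(-99) = -(-4*451/5)*(-99) = -(-1804)*(-99)/5 = -1*178596/5 = -178596/5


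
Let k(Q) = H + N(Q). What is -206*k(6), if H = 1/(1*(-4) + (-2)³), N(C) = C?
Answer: -7313/6 ≈ -1218.8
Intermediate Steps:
H = -1/12 (H = 1/(-4 - 8) = 1/(-12) = -1/12 ≈ -0.083333)
k(Q) = -1/12 + Q
-206*k(6) = -206*(-1/12 + 6) = -206*71/12 = -7313/6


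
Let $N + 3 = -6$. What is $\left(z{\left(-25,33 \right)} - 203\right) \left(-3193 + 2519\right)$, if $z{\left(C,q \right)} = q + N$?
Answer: $120646$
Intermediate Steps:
$N = -9$ ($N = -3 - 6 = -9$)
$z{\left(C,q \right)} = -9 + q$ ($z{\left(C,q \right)} = q - 9 = -9 + q$)
$\left(z{\left(-25,33 \right)} - 203\right) \left(-3193 + 2519\right) = \left(\left(-9 + 33\right) - 203\right) \left(-3193 + 2519\right) = \left(24 - 203\right) \left(-674\right) = \left(-179\right) \left(-674\right) = 120646$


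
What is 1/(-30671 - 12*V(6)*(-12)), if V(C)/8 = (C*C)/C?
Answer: -1/23759 ≈ -4.2089e-5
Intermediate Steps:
V(C) = 8*C (V(C) = 8*((C*C)/C) = 8*(C**2/C) = 8*C)
1/(-30671 - 12*V(6)*(-12)) = 1/(-30671 - 96*6*(-12)) = 1/(-30671 - 12*48*(-12)) = 1/(-30671 - 576*(-12)) = 1/(-30671 + 6912) = 1/(-23759) = -1/23759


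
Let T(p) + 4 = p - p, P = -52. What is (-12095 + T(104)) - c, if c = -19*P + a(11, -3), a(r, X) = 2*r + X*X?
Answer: -13118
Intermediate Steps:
a(r, X) = X² + 2*r (a(r, X) = 2*r + X² = X² + 2*r)
T(p) = -4 (T(p) = -4 + (p - p) = -4 + 0 = -4)
c = 1019 (c = -19*(-52) + ((-3)² + 2*11) = 988 + (9 + 22) = 988 + 31 = 1019)
(-12095 + T(104)) - c = (-12095 - 4) - 1*1019 = -12099 - 1019 = -13118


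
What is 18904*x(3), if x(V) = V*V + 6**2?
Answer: 850680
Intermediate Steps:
x(V) = 36 + V**2 (x(V) = V**2 + 36 = 36 + V**2)
18904*x(3) = 18904*(36 + 3**2) = 18904*(36 + 9) = 18904*45 = 850680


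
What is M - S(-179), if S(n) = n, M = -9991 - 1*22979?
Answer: -32791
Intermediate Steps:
M = -32970 (M = -9991 - 22979 = -32970)
M - S(-179) = -32970 - 1*(-179) = -32970 + 179 = -32791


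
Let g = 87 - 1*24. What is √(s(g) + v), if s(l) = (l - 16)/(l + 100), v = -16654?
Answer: I*√442472465/163 ≈ 129.05*I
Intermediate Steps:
g = 63 (g = 87 - 24 = 63)
s(l) = (-16 + l)/(100 + l)
√(s(g) + v) = √((-16 + 63)/(100 + 63) - 16654) = √(47/163 - 16654) = √(-2714555/163) = I*√442472465/163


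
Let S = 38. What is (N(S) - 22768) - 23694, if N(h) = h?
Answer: -46424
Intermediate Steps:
(N(S) - 22768) - 23694 = (38 - 22768) - 23694 = -22730 - 23694 = -46424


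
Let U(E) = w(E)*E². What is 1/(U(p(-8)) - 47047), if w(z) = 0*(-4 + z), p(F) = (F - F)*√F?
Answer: -1/47047 ≈ -2.1255e-5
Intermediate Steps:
p(F) = 0 (p(F) = 0*√F = 0)
w(z) = 0
U(E) = 0 (U(E) = 0*E² = 0)
1/(U(p(-8)) - 47047) = 1/(0 - 47047) = 1/(-47047) = -1/47047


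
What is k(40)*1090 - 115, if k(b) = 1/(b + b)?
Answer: -811/8 ≈ -101.38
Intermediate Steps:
k(b) = 1/(2*b)
k(40)*1090 - 115 = ((½)/40)*1090 - 115 = ((½)*(1/40))*1090 - 115 = (1/80)*1090 - 115 = 109/8 - 115 = -811/8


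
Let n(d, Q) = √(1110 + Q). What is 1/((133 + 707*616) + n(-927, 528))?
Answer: 6915/3012485149 - √182/63262188129 ≈ 2.2952e-6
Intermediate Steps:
1/((133 + 707*616) + n(-927, 528)) = 1/((133 + 707*616) + √(1110 + 528)) = 1/((133 + 435512) + √1638) = 1/(435645 + 3*√182)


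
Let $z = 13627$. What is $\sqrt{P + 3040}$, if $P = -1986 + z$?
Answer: $\sqrt{14681} \approx 121.17$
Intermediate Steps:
$P = 11641$ ($P = -1986 + 13627 = 11641$)
$\sqrt{P + 3040} = \sqrt{11641 + 3040} = \sqrt{14681}$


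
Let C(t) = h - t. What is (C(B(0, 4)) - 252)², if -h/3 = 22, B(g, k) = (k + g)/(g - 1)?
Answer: 98596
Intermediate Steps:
B(g, k) = (g + k)/(-1 + g)
h = -66 (h = -3*22 = -66)
C(t) = -66 - t
(C(B(0, 4)) - 252)² = ((-66 - (0 + 4)/(-1 + 0)) - 252)² = ((-66 - 4/(-1)) - 252)² = ((-66 - (-1)*4) - 252)² = ((-66 - 1*(-4)) - 252)² = ((-66 + 4) - 252)² = (-62 - 252)² = (-314)² = 98596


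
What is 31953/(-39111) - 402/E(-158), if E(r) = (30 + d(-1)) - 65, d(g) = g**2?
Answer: 2439370/221629 ≈ 11.007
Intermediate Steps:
E(r) = -34 (E(r) = (30 + (-1)**2) - 65 = (30 + 1) - 65 = 31 - 65 = -34)
31953/(-39111) - 402/E(-158) = 31953/(-39111) - 402/(-34) = 31953*(-1/39111) - 402*(-1/34) = -10651/13037 + 201/17 = 2439370/221629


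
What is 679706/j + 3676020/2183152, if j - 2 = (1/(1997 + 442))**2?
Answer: 2206839957352322703/6493481620084 ≈ 3.3985e+5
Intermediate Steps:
j = 11897443/5948721 (j = 2 + (1/(1997 + 442))**2 = 2 + (1/2439)**2 = 2 + 1/5948721 = 11897443/5948721 ≈ 2.0000)
679706/j + 3676020/2183152 = 679706/(11897443/5948721) + 3676020/2183152 = 679706*(5948721/11897443) + 3676020*(1/2183152) = 4043381356026/11897443 + 919005/545788 = 2206839957352322703/6493481620084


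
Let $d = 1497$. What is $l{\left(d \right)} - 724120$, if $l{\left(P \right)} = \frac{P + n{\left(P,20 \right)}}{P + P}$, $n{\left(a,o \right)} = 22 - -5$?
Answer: $- \frac{361335626}{499} \approx -7.2412 \cdot 10^{5}$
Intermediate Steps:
$n{\left(a,o \right)} = 27$ ($n{\left(a,o \right)} = 22 + 5 = 27$)
$l{\left(P \right)} = \frac{27 + P}{2 P}$ ($l{\left(P \right)} = \frac{P + 27}{P + P} = \frac{27 + P}{2 P}$)
$l{\left(d \right)} - 724120 = \frac{27 + 1497}{2 \cdot 1497} - 724120 = \frac{1}{2} \cdot \frac{1}{1497} \cdot 1524 - 724120 = \frac{254}{499} - 724120 = - \frac{361335626}{499}$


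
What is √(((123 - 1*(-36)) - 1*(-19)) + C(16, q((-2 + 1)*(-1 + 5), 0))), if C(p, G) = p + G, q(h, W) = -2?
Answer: 8*√3 ≈ 13.856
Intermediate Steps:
C(p, G) = G + p
√(((123 - 1*(-36)) - 1*(-19)) + C(16, q((-2 + 1)*(-1 + 5), 0))) = √(((123 - 1*(-36)) - 1*(-19)) + (-2 + 16)) = √(((123 + 36) + 19) + 14) = √((159 + 19) + 14) = √(178 + 14) = √192 = 8*√3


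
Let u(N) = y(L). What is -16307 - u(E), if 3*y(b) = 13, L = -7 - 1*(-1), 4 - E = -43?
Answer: -48934/3 ≈ -16311.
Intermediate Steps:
E = 47 (E = 4 - 1*(-43) = 4 + 43 = 47)
L = -6 (L = -7 + 1 = -6)
y(b) = 13/3 (y(b) = (⅓)*13 = 13/3)
u(N) = 13/3
-16307 - u(E) = -16307 - 1*13/3 = -16307 - 13/3 = -48934/3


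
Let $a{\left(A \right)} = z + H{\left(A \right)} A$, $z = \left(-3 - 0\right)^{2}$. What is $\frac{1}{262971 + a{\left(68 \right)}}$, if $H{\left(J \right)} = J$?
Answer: $\frac{1}{267604} \approx 3.7369 \cdot 10^{-6}$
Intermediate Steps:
$z = 9$ ($z = \left(-3 + \left(-4 + 4\right)\right)^{2} = \left(-3 + 0\right)^{2} = \left(-3\right)^{2} = 9$)
$a{\left(A \right)} = 9 + A^{2}$ ($a{\left(A \right)} = 9 + A A = 9 + A^{2}$)
$\frac{1}{262971 + a{\left(68 \right)}} = \frac{1}{262971 + \left(9 + 68^{2}\right)} = \frac{1}{262971 + \left(9 + 4624\right)} = \frac{1}{262971 + 4633} = \frac{1}{267604}$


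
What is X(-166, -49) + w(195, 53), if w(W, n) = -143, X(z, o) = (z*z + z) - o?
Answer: 27296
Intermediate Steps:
X(z, o) = z + z² - o (X(z, o) = (z² + z) - o = (z + z²) - o = z + z² - o)
X(-166, -49) + w(195, 53) = (-166 + (-166)² - 1*(-49)) - 143 = (-166 + 27556 + 49) - 143 = 27439 - 143 = 27296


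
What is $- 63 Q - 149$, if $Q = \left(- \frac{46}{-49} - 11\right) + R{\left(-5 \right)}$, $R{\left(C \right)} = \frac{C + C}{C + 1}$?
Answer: $\frac{4583}{14} \approx 327.36$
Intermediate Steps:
$R{\left(C \right)} = \frac{2 C}{1 + C}$
$Q = - \frac{741}{98}$ ($Q = \left(- \frac{46}{-49} - 11\right) + 2 \left(-5\right) \frac{1}{1 - 5} = \left(\left(-46\right) \left(- \frac{1}{49}\right) - 11\right) + 2 \left(-5\right) \frac{1}{-4} = \left(\frac{46}{49} - 11\right) + 2 \left(-5\right) \left(- \frac{1}{4}\right) = - \frac{493}{49} + \frac{5}{2} = - \frac{741}{98} \approx -7.5612$)
$- 63 Q - 149 = \left(-63\right) \left(- \frac{741}{98}\right) - 149 = \frac{6669}{14} - 149 = \frac{4583}{14}$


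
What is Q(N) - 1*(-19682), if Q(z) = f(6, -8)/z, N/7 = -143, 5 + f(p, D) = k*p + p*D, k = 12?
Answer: 19701663/1001 ≈ 19682.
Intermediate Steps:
f(p, D) = -5 + 12*p + D*p (f(p, D) = -5 + (12*p + p*D) = -5 + (12*p + D*p) = -5 + 12*p + D*p)
N = -1001 (N = 7*(-143) = -1001)
Q(z) = 19/z (Q(z) = (-5 + 12*6 - 8*6)/z = (-5 + 72 - 48)/z = 19/z)
Q(N) - 1*(-19682) = 19/(-1001) - 1*(-19682) = 19*(-1/1001) + 19682 = -19/1001 + 19682 = 19701663/1001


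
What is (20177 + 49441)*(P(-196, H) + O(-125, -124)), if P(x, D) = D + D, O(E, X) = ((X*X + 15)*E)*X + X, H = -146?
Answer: 16608075927912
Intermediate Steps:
O(E, X) = X + E*X*(15 + X²) (O(E, X) = ((X² + 15)*E)*X + X = ((15 + X²)*E)*X + X = (E*(15 + X²))*X + X = E*X*(15 + X²) + X = X + E*X*(15 + X²))
P(x, D) = 2*D
(20177 + 49441)*(P(-196, H) + O(-125, -124)) = (20177 + 49441)*(2*(-146) - 124*(1 + 15*(-125) - 125*(-124)²)) = 69618*(-292 - 124*(1 - 1875 - 125*15376)) = 69618*(-292 - 124*(1 - 1875 - 1922000)) = 69618*(-292 - 124*(-1923874)) = 69618*(-292 + 238560376) = 69618*238560084 = 16608075927912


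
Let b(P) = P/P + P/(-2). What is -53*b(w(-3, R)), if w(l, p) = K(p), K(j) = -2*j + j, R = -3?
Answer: 53/2 ≈ 26.500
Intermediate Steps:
K(j) = -j
w(l, p) = -p
b(P) = 1 - P/2 (b(P) = 1 + P*(-1/2) = 1 - P/2)
-53*b(w(-3, R)) = -53*(1 - (-1)*(-3)/2) = -53*(1 - 1/2*3) = -53*(1 - 3/2) = -53*(-1/2) = 53/2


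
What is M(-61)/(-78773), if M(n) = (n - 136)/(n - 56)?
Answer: -197/9216441 ≈ -2.1375e-5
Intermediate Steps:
M(n) = (-136 + n)/(-56 + n)
M(-61)/(-78773) = ((-136 - 61)/(-56 - 61))/(-78773) = (-197/(-117))*(-1/78773) = -1/117*(-197)*(-1/78773) = (197/117)*(-1/78773) = -197/9216441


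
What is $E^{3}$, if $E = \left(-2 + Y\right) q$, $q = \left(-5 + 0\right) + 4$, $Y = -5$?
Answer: $343$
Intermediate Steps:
$q = -1$ ($q = -5 + 4 = -1$)
$E = 7$ ($E = \left(-2 - 5\right) \left(-1\right) = \left(-7\right) \left(-1\right) = 7$)
$E^{3} = 7^{3} = 343$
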